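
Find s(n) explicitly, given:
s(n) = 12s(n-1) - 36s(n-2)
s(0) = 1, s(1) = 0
Characteristic equation: x² - 12x + 36 = 0, which is (x - (6))².
Repeated root r = 6.
General solution: s(n) = (A + Bn)·(6)^n.
From s(0) = 1: A = 1.
From s(1) = 0: (A + B)·(6) = 0 ⇒ B = -1.
So s(n) = \left(1 - n\right) \cdot (6)^n.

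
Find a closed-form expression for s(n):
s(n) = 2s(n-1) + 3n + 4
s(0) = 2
First-order linear with linear forcing.
Homogeneous solution: s_h(n) = A·(2)^n.
Try particular s_p(n) = pn + q. Substituting:
  pn + q = 2(p(n-1) + q) + 3n + 4.
Matching the n-coefficient: p = 2p + 3 ⇒ p = -3.
Matching constants: q = -2p + 2q + 4 ⇒ q = -10.
General: s(n) = A·(2)^n - 3 n - 10.
Apply s(0) = 2: A - 10 = 2 ⇒ A = 12.
So s(n) = 12 \cdot 2^{n} - 3 n - 10.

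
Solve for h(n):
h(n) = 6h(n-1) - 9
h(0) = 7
First-order linear non-homogeneous.
Homogeneous solution: h_h(n) = A·(6)^n.
Try constant particular solution h_p = K: K = 6K - 9 ⇒ K = \frac{9}{5}.
General: h(n) = A·(6)^n + \frac{9}{5}.
Apply h(0) = 7: A + \frac{9}{5} = 7 ⇒ A = \frac{26}{5}.
So h(n) = \frac{26 \cdot 6^{n}}{5} + \frac{9}{5}.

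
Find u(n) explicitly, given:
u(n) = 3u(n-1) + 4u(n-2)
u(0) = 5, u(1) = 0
Characteristic equation: x² - 3x - 4 = 0, which factors as (x - (4))(x - (-1)) = 0.
Roots r₁ = 4, r₂ = -1 (distinct).
General solution: u(n) = A·(4)^n + B·(-1)^n.
From u(0) = 5: A + B = 5.
From u(1) = 0: 4A - B = 0.
Solving: A = 1, B = 4.
So u(n) = 4 \left(-1\right)^{n} + 4^{n}.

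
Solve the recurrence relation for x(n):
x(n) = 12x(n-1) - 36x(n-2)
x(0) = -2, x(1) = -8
Characteristic equation: x² - 12x + 36 = 0, which is (x - (6))².
Repeated root r = 6.
General solution: x(n) = (A + Bn)·(6)^n.
From x(0) = -2: A = -2.
From x(1) = -8: (A + B)·(6) = -8 ⇒ B = \frac{2}{3}.
So x(n) = \left(\frac{2 n}{3} - 2\right) \cdot (6)^n.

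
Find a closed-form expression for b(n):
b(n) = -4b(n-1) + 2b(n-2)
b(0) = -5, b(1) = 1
Characteristic equation: x² + 4x - 2 = 0.
Discriminant Δ = (-4)² + 4·(2) = 24.
Roots r₁,₂ = (-4 ± √24)/2, so r₁ = -2 + \sqrt{6}, r₂ = - \sqrt{6} - 2.
General solution: b(n) = A·r₁^n + B·r₂^n.
From the initial conditions, A + B = -5 and r₁A + r₂B = 1.
Since r₁ - r₂ = √24: A = (1 - (-5)r₂)/√24 = - \frac{5}{2} - \frac{3 \sqrt{6}}{4}, and B = -5 - A = - \frac{5}{2} + \frac{3 \sqrt{6}}{4}.
So b(n) = \left(- \frac{5}{2} - \frac{3 \sqrt{6}}{4}\right)\left(-2 + \sqrt{6}\right)^n + \left(- \frac{5}{2} + \frac{3 \sqrt{6}}{4}\right)\left(- \sqrt{6} - 2\right)^n.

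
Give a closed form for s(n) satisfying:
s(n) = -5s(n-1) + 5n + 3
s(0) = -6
First-order linear with linear forcing.
Homogeneous solution: s_h(n) = A·(-5)^n.
Try particular s_p(n) = pn + q. Substituting:
  pn + q = -5(p(n-1) + q) + 5n + 3.
Matching the n-coefficient: p = -5p + 5 ⇒ p = \frac{5}{6}.
Matching constants: q = 5p - 5q + 3 ⇒ q = \frac{43}{36}.
General: s(n) = A·(-5)^n + \frac{5 n}{6} + \frac{43}{36}.
Apply s(0) = -6: A + \frac{43}{36} = -6 ⇒ A = - \frac{259}{36}.
So s(n) = - \frac{259 \left(-5\right)^{n}}{36} + \frac{5 n}{6} + \frac{43}{36}.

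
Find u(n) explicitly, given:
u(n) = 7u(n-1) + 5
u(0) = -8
First-order linear non-homogeneous.
Homogeneous solution: u_h(n) = A·(7)^n.
Try constant particular solution u_p = K: K = 7K + 5 ⇒ K = - \frac{5}{6}.
General: u(n) = A·(7)^n - \frac{5}{6}.
Apply u(0) = -8: A - \frac{5}{6} = -8 ⇒ A = - \frac{43}{6}.
So u(n) = - \frac{43 \cdot 7^{n}}{6} - \frac{5}{6}.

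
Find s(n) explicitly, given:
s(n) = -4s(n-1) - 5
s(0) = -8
First-order linear non-homogeneous.
Homogeneous solution: s_h(n) = A·(-4)^n.
Try constant particular solution s_p = K: K = -4K - 5 ⇒ K = -1.
General: s(n) = A·(-4)^n - 1.
Apply s(0) = -8: A - 1 = -8 ⇒ A = -7.
So s(n) = - 7 \left(-4\right)^{n} - 1.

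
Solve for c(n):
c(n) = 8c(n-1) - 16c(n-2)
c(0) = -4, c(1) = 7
Characteristic equation: x² - 8x + 16 = 0, which is (x - (4))².
Repeated root r = 4.
General solution: c(n) = (A + Bn)·(4)^n.
From c(0) = -4: A = -4.
From c(1) = 7: (A + B)·(4) = 7 ⇒ B = \frac{23}{4}.
So c(n) = \left(\frac{23 n}{4} - 4\right) \cdot (4)^n.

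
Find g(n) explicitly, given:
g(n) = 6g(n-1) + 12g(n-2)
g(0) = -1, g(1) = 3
Characteristic equation: x² - 6x - 12 = 0.
Discriminant Δ = (6)² + 4·(12) = 84.
Roots r₁,₂ = (6 ± √84)/2, so r₁ = 3 + \sqrt{21}, r₂ = 3 - \sqrt{21}.
General solution: g(n) = A·r₁^n + B·r₂^n.
From the initial conditions, A + B = -1 and r₁A + r₂B = 3.
Since r₁ - r₂ = √84: A = (3 - (-1)r₂)/√84 = - \frac{1}{2} + \frac{\sqrt{21}}{7}, and B = -1 - A = - \frac{\sqrt{21}}{7} - \frac{1}{2}.
So g(n) = \left(- \frac{1}{2} + \frac{\sqrt{21}}{7}\right)\left(3 + \sqrt{21}\right)^n + \left(- \frac{\sqrt{21}}{7} - \frac{1}{2}\right)\left(3 - \sqrt{21}\right)^n.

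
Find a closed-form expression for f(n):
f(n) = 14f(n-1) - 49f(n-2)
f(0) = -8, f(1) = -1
Characteristic equation: x² - 14x + 49 = 0, which is (x - (7))².
Repeated root r = 7.
General solution: f(n) = (A + Bn)·(7)^n.
From f(0) = -8: A = -8.
From f(1) = -1: (A + B)·(7) = -1 ⇒ B = \frac{55}{7}.
So f(n) = \left(\frac{55 n}{7} - 8\right) \cdot (7)^n.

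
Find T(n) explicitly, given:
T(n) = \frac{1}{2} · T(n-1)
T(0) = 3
Pure geometric recurrence with ratio \frac{1}{2}.
By induction T(n) = T(0) · (\frac{1}{2})^n = 3 \cdot 2^{- n}.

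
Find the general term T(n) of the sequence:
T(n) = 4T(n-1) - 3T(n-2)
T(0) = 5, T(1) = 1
Characteristic equation: x² - 4x + 3 = 0, which factors as (x - (3))(x - (1)) = 0.
Roots r₁ = 3, r₂ = 1 (distinct).
General solution: T(n) = A·(3)^n + B·(1)^n.
From T(0) = 5: A + B = 5.
From T(1) = 1: 3A + B = 1.
Solving: A = -2, B = 7.
So T(n) = 7 - 2 \cdot 3^{n}.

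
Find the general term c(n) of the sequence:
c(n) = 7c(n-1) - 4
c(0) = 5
First-order linear non-homogeneous.
Homogeneous solution: c_h(n) = A·(7)^n.
Try constant particular solution c_p = K: K = 7K - 4 ⇒ K = \frac{2}{3}.
General: c(n) = A·(7)^n + \frac{2}{3}.
Apply c(0) = 5: A + \frac{2}{3} = 5 ⇒ A = \frac{13}{3}.
So c(n) = \frac{13 \cdot 7^{n}}{3} + \frac{2}{3}.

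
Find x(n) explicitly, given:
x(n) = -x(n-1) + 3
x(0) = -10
First-order linear non-homogeneous.
Homogeneous solution: x_h(n) = A·(-1)^n.
Try constant particular solution x_p = K: K = -K + 3 ⇒ K = \frac{3}{2}.
General: x(n) = A·(-1)^n + \frac{3}{2}.
Apply x(0) = -10: A + \frac{3}{2} = -10 ⇒ A = - \frac{23}{2}.
So x(n) = \frac{3}{2} - \frac{23 \left(-1\right)^{n}}{2}.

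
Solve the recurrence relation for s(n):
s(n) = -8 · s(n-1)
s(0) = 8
Pure geometric recurrence with ratio -8.
By induction s(n) = s(0) · (-8)^n = 8 \left(-8\right)^{n}.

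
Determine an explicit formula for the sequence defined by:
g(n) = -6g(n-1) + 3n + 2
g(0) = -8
First-order linear with linear forcing.
Homogeneous solution: g_h(n) = A·(-6)^n.
Try particular g_p(n) = pn + q. Substituting:
  pn + q = -6(p(n-1) + q) + 3n + 2.
Matching the n-coefficient: p = -6p + 3 ⇒ p = \frac{3}{7}.
Matching constants: q = 6p - 6q + 2 ⇒ q = \frac{32}{49}.
General: g(n) = A·(-6)^n + \frac{3 n}{7} + \frac{32}{49}.
Apply g(0) = -8: A + \frac{32}{49} = -8 ⇒ A = - \frac{424}{49}.
So g(n) = - \frac{424 \left(-6\right)^{n}}{49} + \frac{3 n}{7} + \frac{32}{49}.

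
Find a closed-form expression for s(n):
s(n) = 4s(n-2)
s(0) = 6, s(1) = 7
Characteristic equation: x² - 4 = 0, which factors as (x - (-2))(x - (2)) = 0.
Roots r₁ = -2, r₂ = 2 (distinct).
General solution: s(n) = A·(-2)^n + B·(2)^n.
From s(0) = 6: A + B = 6.
From s(1) = 7: -2A + 2B = 7.
Solving: A = \frac{5}{4}, B = \frac{19}{4}.
So s(n) = \frac{5 \left(-2\right)^{n}}{4} + \frac{19 \cdot 2^{n}}{4}.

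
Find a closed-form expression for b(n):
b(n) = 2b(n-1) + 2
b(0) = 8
First-order linear non-homogeneous.
Homogeneous solution: b_h(n) = A·(2)^n.
Try constant particular solution b_p = K: K = 2K + 2 ⇒ K = -2.
General: b(n) = A·(2)^n - 2.
Apply b(0) = 8: A - 2 = 8 ⇒ A = 10.
So b(n) = 10 \cdot 2^{n} - 2.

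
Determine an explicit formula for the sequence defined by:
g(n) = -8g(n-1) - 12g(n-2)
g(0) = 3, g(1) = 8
Characteristic equation: x² + 8x + 12 = 0, which factors as (x - (-2))(x - (-6)) = 0.
Roots r₁ = -2, r₂ = -6 (distinct).
General solution: g(n) = A·(-2)^n + B·(-6)^n.
From g(0) = 3: A + B = 3.
From g(1) = 8: -2A - 6B = 8.
Solving: A = \frac{13}{2}, B = - \frac{7}{2}.
So g(n) = \frac{13 \left(-2\right)^{n}}{2} - \frac{7 \left(-6\right)^{n}}{2}.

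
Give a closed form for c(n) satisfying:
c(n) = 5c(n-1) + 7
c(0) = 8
First-order linear non-homogeneous.
Homogeneous solution: c_h(n) = A·(5)^n.
Try constant particular solution c_p = K: K = 5K + 7 ⇒ K = - \frac{7}{4}.
General: c(n) = A·(5)^n - \frac{7}{4}.
Apply c(0) = 8: A - \frac{7}{4} = 8 ⇒ A = \frac{39}{4}.
So c(n) = \frac{39 \cdot 5^{n}}{4} - \frac{7}{4}.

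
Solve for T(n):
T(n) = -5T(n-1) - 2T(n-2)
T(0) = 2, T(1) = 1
Characteristic equation: x² + 5x + 2 = 0.
Discriminant Δ = (-5)² + 4·(-2) = 17.
Roots r₁,₂ = (-5 ± √17)/2, so r₁ = - \frac{5}{2} + \frac{\sqrt{17}}{2}, r₂ = - \frac{5}{2} - \frac{\sqrt{17}}{2}.
General solution: T(n) = A·r₁^n + B·r₂^n.
From the initial conditions, A + B = 2 and r₁A + r₂B = 1.
Since r₁ - r₂ = √17: A = (1 - (2)r₂)/√17 = 1 + \frac{6 \sqrt{17}}{17}, and B = 2 - A = 1 - \frac{6 \sqrt{17}}{17}.
So T(n) = \left(1 + \frac{6 \sqrt{17}}{17}\right)\left(- \frac{5}{2} + \frac{\sqrt{17}}{2}\right)^n + \left(1 - \frac{6 \sqrt{17}}{17}\right)\left(- \frac{5}{2} - \frac{\sqrt{17}}{2}\right)^n.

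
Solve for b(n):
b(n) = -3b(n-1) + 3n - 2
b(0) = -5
First-order linear with linear forcing.
Homogeneous solution: b_h(n) = A·(-3)^n.
Try particular b_p(n) = pn + q. Substituting:
  pn + q = -3(p(n-1) + q) + 3n - 2.
Matching the n-coefficient: p = -3p + 3 ⇒ p = \frac{3}{4}.
Matching constants: q = 3p - 3q - 2 ⇒ q = \frac{1}{16}.
General: b(n) = A·(-3)^n + \frac{3 n}{4} + \frac{1}{16}.
Apply b(0) = -5: A + \frac{1}{16} = -5 ⇒ A = - \frac{81}{16}.
So b(n) = - \frac{81 \left(-3\right)^{n}}{16} + \frac{3 n}{4} + \frac{1}{16}.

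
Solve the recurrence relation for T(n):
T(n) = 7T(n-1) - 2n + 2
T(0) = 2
First-order linear with linear forcing.
Homogeneous solution: T_h(n) = A·(7)^n.
Try particular T_p(n) = pn + q. Substituting:
  pn + q = 7(p(n-1) + q) - 2n + 2.
Matching the n-coefficient: p = 7p - 2 ⇒ p = \frac{1}{3}.
Matching constants: q = -7p + 7q + 2 ⇒ q = \frac{1}{18}.
General: T(n) = A·(7)^n + \frac{n}{3} + \frac{1}{18}.
Apply T(0) = 2: A + \frac{1}{18} = 2 ⇒ A = \frac{35}{18}.
So T(n) = \frac{35 \cdot 7^{n}}{18} + \frac{n}{3} + \frac{1}{18}.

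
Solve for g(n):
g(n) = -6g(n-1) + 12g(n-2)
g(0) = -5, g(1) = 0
Characteristic equation: x² + 6x - 12 = 0.
Discriminant Δ = (-6)² + 4·(12) = 84.
Roots r₁,₂ = (-6 ± √84)/2, so r₁ = -3 + \sqrt{21}, r₂ = - \sqrt{21} - 3.
General solution: g(n) = A·r₁^n + B·r₂^n.
From the initial conditions, A + B = -5 and r₁A + r₂B = 0.
Since r₁ - r₂ = √84: A = (0 - (-5)r₂)/√84 = - \frac{5}{2} - \frac{5 \sqrt{21}}{14}, and B = -5 - A = - \frac{5}{2} + \frac{5 \sqrt{21}}{14}.
So g(n) = \left(- \frac{5}{2} - \frac{5 \sqrt{21}}{14}\right)\left(-3 + \sqrt{21}\right)^n + \left(- \frac{5}{2} + \frac{5 \sqrt{21}}{14}\right)\left(- \sqrt{21} - 3\right)^n.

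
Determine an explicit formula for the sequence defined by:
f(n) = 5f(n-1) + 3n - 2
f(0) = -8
First-order linear with linear forcing.
Homogeneous solution: f_h(n) = A·(5)^n.
Try particular f_p(n) = pn + q. Substituting:
  pn + q = 5(p(n-1) + q) + 3n - 2.
Matching the n-coefficient: p = 5p + 3 ⇒ p = - \frac{3}{4}.
Matching constants: q = -5p + 5q - 2 ⇒ q = - \frac{7}{16}.
General: f(n) = A·(5)^n - \frac{3 n}{4} - \frac{7}{16}.
Apply f(0) = -8: A - \frac{7}{16} = -8 ⇒ A = - \frac{121}{16}.
So f(n) = - \frac{121 \cdot 5^{n}}{16} - \frac{3 n}{4} - \frac{7}{16}.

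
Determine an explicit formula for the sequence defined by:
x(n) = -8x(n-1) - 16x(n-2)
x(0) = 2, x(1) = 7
Characteristic equation: x² + 8x + 16 = 0, which is (x - (-4))².
Repeated root r = -4.
General solution: x(n) = (A + Bn)·(-4)^n.
From x(0) = 2: A = 2.
From x(1) = 7: (A + B)·(-4) = 7 ⇒ B = - \frac{15}{4}.
So x(n) = \left(2 - \frac{15 n}{4}\right) \cdot (-4)^n.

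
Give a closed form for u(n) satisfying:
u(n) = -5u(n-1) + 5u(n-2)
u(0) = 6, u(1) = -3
Characteristic equation: x² + 5x - 5 = 0.
Discriminant Δ = (-5)² + 4·(5) = 45.
Roots r₁,₂ = (-5 ± √45)/2, so r₁ = - \frac{5}{2} + \frac{3 \sqrt{5}}{2}, r₂ = - \frac{3 \sqrt{5}}{2} - \frac{5}{2}.
General solution: u(n) = A·r₁^n + B·r₂^n.
From the initial conditions, A + B = 6 and r₁A + r₂B = -3.
Since r₁ - r₂ = √45: A = (-3 - (6)r₂)/√45 = \frac{4 \sqrt{5}}{5} + 3, and B = 6 - A = 3 - \frac{4 \sqrt{5}}{5}.
So u(n) = \left(\frac{4 \sqrt{5}}{5} + 3\right)\left(- \frac{5}{2} + \frac{3 \sqrt{5}}{2}\right)^n + \left(3 - \frac{4 \sqrt{5}}{5}\right)\left(- \frac{3 \sqrt{5}}{2} - \frac{5}{2}\right)^n.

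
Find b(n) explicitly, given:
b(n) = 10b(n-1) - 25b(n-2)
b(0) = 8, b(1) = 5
Characteristic equation: x² - 10x + 25 = 0, which is (x - (5))².
Repeated root r = 5.
General solution: b(n) = (A + Bn)·(5)^n.
From b(0) = 8: A = 8.
From b(1) = 5: (A + B)·(5) = 5 ⇒ B = -7.
So b(n) = \left(8 - 7 n\right) \cdot (5)^n.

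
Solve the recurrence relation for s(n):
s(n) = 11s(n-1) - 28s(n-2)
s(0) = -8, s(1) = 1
Characteristic equation: x² - 11x + 28 = 0, which factors as (x - (7))(x - (4)) = 0.
Roots r₁ = 7, r₂ = 4 (distinct).
General solution: s(n) = A·(7)^n + B·(4)^n.
From s(0) = -8: A + B = -8.
From s(1) = 1: 7A + 4B = 1.
Solving: A = 11, B = -19.
So s(n) = - 19 \cdot 4^{n} + 11 \cdot 7^{n}.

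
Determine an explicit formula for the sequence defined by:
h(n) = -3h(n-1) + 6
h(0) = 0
First-order linear non-homogeneous.
Homogeneous solution: h_h(n) = A·(-3)^n.
Try constant particular solution h_p = K: K = -3K + 6 ⇒ K = \frac{3}{2}.
General: h(n) = A·(-3)^n + \frac{3}{2}.
Apply h(0) = 0: A + \frac{3}{2} = 0 ⇒ A = - \frac{3}{2}.
So h(n) = \frac{3}{2} - \frac{3 \left(-3\right)^{n}}{2}.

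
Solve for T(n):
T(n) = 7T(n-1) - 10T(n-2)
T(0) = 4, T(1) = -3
Characteristic equation: x² - 7x + 10 = 0, which factors as (x - (2))(x - (5)) = 0.
Roots r₁ = 2, r₂ = 5 (distinct).
General solution: T(n) = A·(2)^n + B·(5)^n.
From T(0) = 4: A + B = 4.
From T(1) = -3: 2A + 5B = -3.
Solving: A = \frac{23}{3}, B = - \frac{11}{3}.
So T(n) = \frac{23 \cdot 2^{n}}{3} - \frac{11 \cdot 5^{n}}{3}.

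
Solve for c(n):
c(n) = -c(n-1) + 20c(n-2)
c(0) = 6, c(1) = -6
Characteristic equation: x² + x - 20 = 0, which factors as (x - (4))(x - (-5)) = 0.
Roots r₁ = 4, r₂ = -5 (distinct).
General solution: c(n) = A·(4)^n + B·(-5)^n.
From c(0) = 6: A + B = 6.
From c(1) = -6: 4A - 5B = -6.
Solving: A = \frac{8}{3}, B = \frac{10}{3}.
So c(n) = \frac{10 \left(-5\right)^{n}}{3} + \frac{8 \cdot 4^{n}}{3}.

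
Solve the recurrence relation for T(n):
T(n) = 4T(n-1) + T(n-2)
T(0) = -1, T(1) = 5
Characteristic equation: x² - 4x - 1 = 0.
Discriminant Δ = (4)² + 4·(1) = 20.
Roots r₁,₂ = (4 ± √20)/2, so r₁ = 2 + \sqrt{5}, r₂ = 2 - \sqrt{5}.
General solution: T(n) = A·r₁^n + B·r₂^n.
From the initial conditions, A + B = -1 and r₁A + r₂B = 5.
Since r₁ - r₂ = √20: A = (5 - (-1)r₂)/√20 = - \frac{1}{2} + \frac{7 \sqrt{5}}{10}, and B = -1 - A = - \frac{7 \sqrt{5}}{10} - \frac{1}{2}.
So T(n) = \left(- \frac{1}{2} + \frac{7 \sqrt{5}}{10}\right)\left(2 + \sqrt{5}\right)^n + \left(- \frac{7 \sqrt{5}}{10} - \frac{1}{2}\right)\left(2 - \sqrt{5}\right)^n.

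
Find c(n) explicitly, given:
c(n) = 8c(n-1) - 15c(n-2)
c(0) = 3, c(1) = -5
Characteristic equation: x² - 8x + 15 = 0, which factors as (x - (3))(x - (5)) = 0.
Roots r₁ = 3, r₂ = 5 (distinct).
General solution: c(n) = A·(3)^n + B·(5)^n.
From c(0) = 3: A + B = 3.
From c(1) = -5: 3A + 5B = -5.
Solving: A = 10, B = -7.
So c(n) = 10 \cdot 3^{n} - 7 \cdot 5^{n}.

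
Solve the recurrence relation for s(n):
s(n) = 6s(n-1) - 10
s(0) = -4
First-order linear non-homogeneous.
Homogeneous solution: s_h(n) = A·(6)^n.
Try constant particular solution s_p = K: K = 6K - 10 ⇒ K = 2.
General: s(n) = A·(6)^n + 2.
Apply s(0) = -4: A + 2 = -4 ⇒ A = -6.
So s(n) = 2 - 6 \cdot 6^{n}.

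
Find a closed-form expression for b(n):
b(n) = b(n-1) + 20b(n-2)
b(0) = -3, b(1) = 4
Characteristic equation: x² - x - 20 = 0, which factors as (x - (-4))(x - (5)) = 0.
Roots r₁ = -4, r₂ = 5 (distinct).
General solution: b(n) = A·(-4)^n + B·(5)^n.
From b(0) = -3: A + B = -3.
From b(1) = 4: -4A + 5B = 4.
Solving: A = - \frac{19}{9}, B = - \frac{8}{9}.
So b(n) = - \frac{19 \left(-4\right)^{n}}{9} - \frac{8 \cdot 5^{n}}{9}.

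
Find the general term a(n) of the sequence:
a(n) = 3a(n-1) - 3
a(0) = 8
First-order linear non-homogeneous.
Homogeneous solution: a_h(n) = A·(3)^n.
Try constant particular solution a_p = K: K = 3K - 3 ⇒ K = \frac{3}{2}.
General: a(n) = A·(3)^n + \frac{3}{2}.
Apply a(0) = 8: A + \frac{3}{2} = 8 ⇒ A = \frac{13}{2}.
So a(n) = \frac{13 \cdot 3^{n}}{2} + \frac{3}{2}.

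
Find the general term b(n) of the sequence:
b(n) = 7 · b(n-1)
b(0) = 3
Pure geometric recurrence with ratio 7.
By induction b(n) = b(0) · (7)^n = 3 \cdot 7^{n}.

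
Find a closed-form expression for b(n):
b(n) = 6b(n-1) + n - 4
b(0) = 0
First-order linear with linear forcing.
Homogeneous solution: b_h(n) = A·(6)^n.
Try particular b_p(n) = pn + q. Substituting:
  pn + q = 6(p(n-1) + q) + n - 4.
Matching the n-coefficient: p = 6p + 1 ⇒ p = - \frac{1}{5}.
Matching constants: q = -6p + 6q - 4 ⇒ q = \frac{14}{25}.
General: b(n) = A·(6)^n - \frac{n}{5} + \frac{14}{25}.
Apply b(0) = 0: A + \frac{14}{25} = 0 ⇒ A = - \frac{14}{25}.
So b(n) = - \frac{14 \cdot 6^{n}}{25} - \frac{n}{5} + \frac{14}{25}.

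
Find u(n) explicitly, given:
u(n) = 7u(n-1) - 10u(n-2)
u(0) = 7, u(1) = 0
Characteristic equation: x² - 7x + 10 = 0, which factors as (x - (2))(x - (5)) = 0.
Roots r₁ = 2, r₂ = 5 (distinct).
General solution: u(n) = A·(2)^n + B·(5)^n.
From u(0) = 7: A + B = 7.
From u(1) = 0: 2A + 5B = 0.
Solving: A = \frac{35}{3}, B = - \frac{14}{3}.
So u(n) = \frac{35 \cdot 2^{n}}{3} - \frac{14 \cdot 5^{n}}{3}.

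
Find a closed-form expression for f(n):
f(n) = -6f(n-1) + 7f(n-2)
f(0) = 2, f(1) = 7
Characteristic equation: x² + 6x - 7 = 0, which factors as (x - (-7))(x - (1)) = 0.
Roots r₁ = -7, r₂ = 1 (distinct).
General solution: f(n) = A·(-7)^n + B·(1)^n.
From f(0) = 2: A + B = 2.
From f(1) = 7: -7A + B = 7.
Solving: A = - \frac{5}{8}, B = \frac{21}{8}.
So f(n) = \frac{21}{8} - \frac{5 \left(-7\right)^{n}}{8}.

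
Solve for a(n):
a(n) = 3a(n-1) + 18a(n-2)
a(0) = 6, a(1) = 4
Characteristic equation: x² - 3x - 18 = 0, which factors as (x - (-3))(x - (6)) = 0.
Roots r₁ = -3, r₂ = 6 (distinct).
General solution: a(n) = A·(-3)^n + B·(6)^n.
From a(0) = 6: A + B = 6.
From a(1) = 4: -3A + 6B = 4.
Solving: A = \frac{32}{9}, B = \frac{22}{9}.
So a(n) = \frac{32 \left(-3\right)^{n}}{9} + \frac{22 \cdot 6^{n}}{9}.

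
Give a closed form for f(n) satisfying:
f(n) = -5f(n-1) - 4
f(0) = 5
First-order linear non-homogeneous.
Homogeneous solution: f_h(n) = A·(-5)^n.
Try constant particular solution f_p = K: K = -5K - 4 ⇒ K = - \frac{2}{3}.
General: f(n) = A·(-5)^n - \frac{2}{3}.
Apply f(0) = 5: A - \frac{2}{3} = 5 ⇒ A = \frac{17}{3}.
So f(n) = \frac{17 \left(-5\right)^{n}}{3} - \frac{2}{3}.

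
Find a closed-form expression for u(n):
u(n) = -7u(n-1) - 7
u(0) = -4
First-order linear non-homogeneous.
Homogeneous solution: u_h(n) = A·(-7)^n.
Try constant particular solution u_p = K: K = -7K - 7 ⇒ K = - \frac{7}{8}.
General: u(n) = A·(-7)^n - \frac{7}{8}.
Apply u(0) = -4: A - \frac{7}{8} = -4 ⇒ A = - \frac{25}{8}.
So u(n) = - \frac{25 \left(-7\right)^{n}}{8} - \frac{7}{8}.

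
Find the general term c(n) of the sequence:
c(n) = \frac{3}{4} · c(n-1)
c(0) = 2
Pure geometric recurrence with ratio \frac{3}{4}.
By induction c(n) = c(0) · (\frac{3}{4})^n = 2 \left(\frac{3}{4}\right)^{n}.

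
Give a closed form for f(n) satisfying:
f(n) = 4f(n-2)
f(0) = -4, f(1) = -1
Characteristic equation: x² - 4 = 0, which factors as (x - (2))(x - (-2)) = 0.
Roots r₁ = 2, r₂ = -2 (distinct).
General solution: f(n) = A·(2)^n + B·(-2)^n.
From f(0) = -4: A + B = -4.
From f(1) = -1: 2A - 2B = -1.
Solving: A = - \frac{9}{4}, B = - \frac{7}{4}.
So f(n) = - \frac{7 \left(-2\right)^{n}}{4} - \frac{9 \cdot 2^{n}}{4}.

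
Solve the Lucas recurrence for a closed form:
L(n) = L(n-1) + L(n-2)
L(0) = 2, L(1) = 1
This is the Lucas sequence.
Characteristic equation: x² - x - 1 = 0; roots r₁ = \frac{1}{2} + \frac{\sqrt{5}}{2}, r₂ = \frac{1}{2} - \frac{\sqrt{5}}{2}.
General: L(n) = A·r₁^n + B·r₂^n. Solving with L(0)=2, L(1)=1 gives A = 1, B = 1.
So L(n) = 2^{- n} \left(\left(1 - \sqrt{5}\right)^{n} + \left(1 + \sqrt{5}\right)^{n}\right).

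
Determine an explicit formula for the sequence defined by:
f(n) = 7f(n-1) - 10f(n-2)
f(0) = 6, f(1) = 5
Characteristic equation: x² - 7x + 10 = 0, which factors as (x - (5))(x - (2)) = 0.
Roots r₁ = 5, r₂ = 2 (distinct).
General solution: f(n) = A·(5)^n + B·(2)^n.
From f(0) = 6: A + B = 6.
From f(1) = 5: 5A + 2B = 5.
Solving: A = - \frac{7}{3}, B = \frac{25}{3}.
So f(n) = \frac{25 \cdot 2^{n}}{3} - \frac{7 \cdot 5^{n}}{3}.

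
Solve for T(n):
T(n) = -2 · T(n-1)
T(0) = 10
Pure geometric recurrence with ratio -2.
By induction T(n) = T(0) · (-2)^n = 10 \left(-2\right)^{n}.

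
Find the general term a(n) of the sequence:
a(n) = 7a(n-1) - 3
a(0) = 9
First-order linear non-homogeneous.
Homogeneous solution: a_h(n) = A·(7)^n.
Try constant particular solution a_p = K: K = 7K - 3 ⇒ K = \frac{1}{2}.
General: a(n) = A·(7)^n + \frac{1}{2}.
Apply a(0) = 9: A + \frac{1}{2} = 9 ⇒ A = \frac{17}{2}.
So a(n) = \frac{17 \cdot 7^{n}}{2} + \frac{1}{2}.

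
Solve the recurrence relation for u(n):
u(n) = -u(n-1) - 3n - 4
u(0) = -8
First-order linear with linear forcing.
Homogeneous solution: u_h(n) = A·(-1)^n.
Try particular u_p(n) = pn + q. Substituting:
  pn + q = -(p(n-1) + q) - 3n - 4.
Matching the n-coefficient: p = -p - 3 ⇒ p = - \frac{3}{2}.
Matching constants: q = p - q - 4 ⇒ q = - \frac{11}{4}.
General: u(n) = A·(-1)^n - \frac{3 n}{2} - \frac{11}{4}.
Apply u(0) = -8: A - \frac{11}{4} = -8 ⇒ A = - \frac{21}{4}.
So u(n) = - \frac{21 \left(-1\right)^{n}}{4} - \frac{3 n}{2} - \frac{11}{4}.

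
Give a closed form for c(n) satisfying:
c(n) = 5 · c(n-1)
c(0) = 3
Pure geometric recurrence with ratio 5.
By induction c(n) = c(0) · (5)^n = 3 \cdot 5^{n}.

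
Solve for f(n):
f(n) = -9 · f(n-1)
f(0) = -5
Pure geometric recurrence with ratio -9.
By induction f(n) = f(0) · (-9)^n = - 5 \left(-9\right)^{n}.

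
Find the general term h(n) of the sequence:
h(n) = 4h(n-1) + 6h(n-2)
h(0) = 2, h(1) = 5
Characteristic equation: x² - 4x - 6 = 0.
Discriminant Δ = (4)² + 4·(6) = 40.
Roots r₁,₂ = (4 ± √40)/2, so r₁ = 2 + \sqrt{10}, r₂ = 2 - \sqrt{10}.
General solution: h(n) = A·r₁^n + B·r₂^n.
From the initial conditions, A + B = 2 and r₁A + r₂B = 5.
Since r₁ - r₂ = √40: A = (5 - (2)r₂)/√40 = \frac{\sqrt{10}}{20} + 1, and B = 2 - A = 1 - \frac{\sqrt{10}}{20}.
So h(n) = \left(\frac{\sqrt{10}}{20} + 1\right)\left(2 + \sqrt{10}\right)^n + \left(1 - \frac{\sqrt{10}}{20}\right)\left(2 - \sqrt{10}\right)^n.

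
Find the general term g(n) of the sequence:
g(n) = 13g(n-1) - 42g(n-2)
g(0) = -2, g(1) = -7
Characteristic equation: x² - 13x + 42 = 0, which factors as (x - (7))(x - (6)) = 0.
Roots r₁ = 7, r₂ = 6 (distinct).
General solution: g(n) = A·(7)^n + B·(6)^n.
From g(0) = -2: A + B = -2.
From g(1) = -7: 7A + 6B = -7.
Solving: A = 5, B = -7.
So g(n) = - 7 \cdot 6^{n} + 5 \cdot 7^{n}.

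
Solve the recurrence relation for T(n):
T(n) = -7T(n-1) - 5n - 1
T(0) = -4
First-order linear with linear forcing.
Homogeneous solution: T_h(n) = A·(-7)^n.
Try particular T_p(n) = pn + q. Substituting:
  pn + q = -7(p(n-1) + q) - 5n - 1.
Matching the n-coefficient: p = -7p - 5 ⇒ p = - \frac{5}{8}.
Matching constants: q = 7p - 7q - 1 ⇒ q = - \frac{43}{64}.
General: T(n) = A·(-7)^n - \frac{5 n}{8} - \frac{43}{64}.
Apply T(0) = -4: A - \frac{43}{64} = -4 ⇒ A = - \frac{213}{64}.
So T(n) = - \frac{213 \left(-7\right)^{n}}{64} - \frac{5 n}{8} - \frac{43}{64}.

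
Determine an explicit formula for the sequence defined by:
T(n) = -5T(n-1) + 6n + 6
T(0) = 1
First-order linear with linear forcing.
Homogeneous solution: T_h(n) = A·(-5)^n.
Try particular T_p(n) = pn + q. Substituting:
  pn + q = -5(p(n-1) + q) + 6n + 6.
Matching the n-coefficient: p = -5p + 6 ⇒ p = 1.
Matching constants: q = 5p - 5q + 6 ⇒ q = \frac{11}{6}.
General: T(n) = A·(-5)^n + n + \frac{11}{6}.
Apply T(0) = 1: A + \frac{11}{6} = 1 ⇒ A = - \frac{5}{6}.
So T(n) = - \frac{5 \left(-5\right)^{n}}{6} + n + \frac{11}{6}.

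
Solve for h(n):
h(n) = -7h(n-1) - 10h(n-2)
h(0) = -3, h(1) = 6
Characteristic equation: x² + 7x + 10 = 0, which factors as (x - (-2))(x - (-5)) = 0.
Roots r₁ = -2, r₂ = -5 (distinct).
General solution: h(n) = A·(-2)^n + B·(-5)^n.
From h(0) = -3: A + B = -3.
From h(1) = 6: -2A - 5B = 6.
Solving: A = -3, B = 0.
So h(n) = - 3 \left(-2\right)^{n}.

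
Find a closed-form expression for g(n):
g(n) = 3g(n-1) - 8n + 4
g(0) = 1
First-order linear with linear forcing.
Homogeneous solution: g_h(n) = A·(3)^n.
Try particular g_p(n) = pn + q. Substituting:
  pn + q = 3(p(n-1) + q) - 8n + 4.
Matching the n-coefficient: p = 3p - 8 ⇒ p = 4.
Matching constants: q = -3p + 3q + 4 ⇒ q = 4.
General: g(n) = A·(3)^n + 4 n + 4.
Apply g(0) = 1: A + 4 = 1 ⇒ A = -3.
So g(n) = - 3 \cdot 3^{n} + 4 n + 4.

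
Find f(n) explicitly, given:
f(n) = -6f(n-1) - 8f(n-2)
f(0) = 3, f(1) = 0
Characteristic equation: x² + 6x + 8 = 0, which factors as (x - (-2))(x - (-4)) = 0.
Roots r₁ = -2, r₂ = -4 (distinct).
General solution: f(n) = A·(-2)^n + B·(-4)^n.
From f(0) = 3: A + B = 3.
From f(1) = 0: -2A - 4B = 0.
Solving: A = 6, B = -3.
So f(n) = 6 \left(-2\right)^{n} - 3 \left(-4\right)^{n}.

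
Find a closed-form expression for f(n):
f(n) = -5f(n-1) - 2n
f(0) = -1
First-order linear with linear forcing.
Homogeneous solution: f_h(n) = A·(-5)^n.
Try particular f_p(n) = pn + q. Substituting:
  pn + q = -5(p(n-1) + q) - 2n.
Matching the n-coefficient: p = -5p - 2 ⇒ p = - \frac{1}{3}.
Matching constants: q = 5p - 5q ⇒ q = - \frac{5}{18}.
General: f(n) = A·(-5)^n - \frac{n}{3} - \frac{5}{18}.
Apply f(0) = -1: A - \frac{5}{18} = -1 ⇒ A = - \frac{13}{18}.
So f(n) = - \frac{13 \left(-5\right)^{n}}{18} - \frac{n}{3} - \frac{5}{18}.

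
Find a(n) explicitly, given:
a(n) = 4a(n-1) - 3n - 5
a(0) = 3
First-order linear with linear forcing.
Homogeneous solution: a_h(n) = A·(4)^n.
Try particular a_p(n) = pn + q. Substituting:
  pn + q = 4(p(n-1) + q) - 3n - 5.
Matching the n-coefficient: p = 4p - 3 ⇒ p = 1.
Matching constants: q = -4p + 4q - 5 ⇒ q = 3.
General: a(n) = A·(4)^n + n + 3.
Apply a(0) = 3: A + 3 = 3 ⇒ A = 0.
So a(n) = n + 3.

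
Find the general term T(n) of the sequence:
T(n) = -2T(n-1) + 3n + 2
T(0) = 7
First-order linear with linear forcing.
Homogeneous solution: T_h(n) = A·(-2)^n.
Try particular T_p(n) = pn + q. Substituting:
  pn + q = -2(p(n-1) + q) + 3n + 2.
Matching the n-coefficient: p = -2p + 3 ⇒ p = 1.
Matching constants: q = 2p - 2q + 2 ⇒ q = \frac{4}{3}.
General: T(n) = A·(-2)^n + n + \frac{4}{3}.
Apply T(0) = 7: A + \frac{4}{3} = 7 ⇒ A = \frac{17}{3}.
So T(n) = \frac{17 \left(-2\right)^{n}}{3} + n + \frac{4}{3}.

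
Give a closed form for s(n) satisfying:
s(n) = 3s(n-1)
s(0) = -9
This is a homogeneous first-order recurrence with ratio 3.
By induction s(n) = s(0) · (3)^n = - 9 \cdot 3^{n}.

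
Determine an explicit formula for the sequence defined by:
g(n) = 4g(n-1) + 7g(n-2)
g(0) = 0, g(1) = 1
Characteristic equation: x² - 4x - 7 = 0.
Discriminant Δ = (4)² + 4·(7) = 44.
Roots r₁,₂ = (4 ± √44)/2, so r₁ = 2 + \sqrt{11}, r₂ = 2 - \sqrt{11}.
General solution: g(n) = A·r₁^n + B·r₂^n.
From the initial conditions, A + B = 0 and r₁A + r₂B = 1.
Since r₁ - r₂ = √44: A = (1 - (0)r₂)/√44 = \frac{\sqrt{11}}{22}, and B = 0 - A = - \frac{\sqrt{11}}{22}.
So g(n) = \left(\frac{\sqrt{11}}{22}\right)\left(2 + \sqrt{11}\right)^n + \left(- \frac{\sqrt{11}}{22}\right)\left(2 - \sqrt{11}\right)^n.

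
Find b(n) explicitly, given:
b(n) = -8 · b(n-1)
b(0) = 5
Pure geometric recurrence with ratio -8.
By induction b(n) = b(0) · (-8)^n = 5 \left(-8\right)^{n}.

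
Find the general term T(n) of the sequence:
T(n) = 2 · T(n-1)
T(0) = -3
Pure geometric recurrence with ratio 2.
By induction T(n) = T(0) · (2)^n = - 3 \cdot 2^{n}.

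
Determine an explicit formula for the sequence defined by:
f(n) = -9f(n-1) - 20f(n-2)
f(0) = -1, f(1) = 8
Characteristic equation: x² + 9x + 20 = 0, which factors as (x - (-4))(x - (-5)) = 0.
Roots r₁ = -4, r₂ = -5 (distinct).
General solution: f(n) = A·(-4)^n + B·(-5)^n.
From f(0) = -1: A + B = -1.
From f(1) = 8: -4A - 5B = 8.
Solving: A = 3, B = -4.
So f(n) = 3 \left(-4\right)^{n} - 4 \left(-5\right)^{n}.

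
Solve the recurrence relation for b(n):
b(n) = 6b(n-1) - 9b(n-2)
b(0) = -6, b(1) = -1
Characteristic equation: x² - 6x + 9 = 0, which is (x - (3))².
Repeated root r = 3.
General solution: b(n) = (A + Bn)·(3)^n.
From b(0) = -6: A = -6.
From b(1) = -1: (A + B)·(3) = -1 ⇒ B = \frac{17}{3}.
So b(n) = \left(\frac{17 n}{3} - 6\right) \cdot (3)^n.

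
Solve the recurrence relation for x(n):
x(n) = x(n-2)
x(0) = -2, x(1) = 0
Characteristic equation: x² - 1 = 0, which factors as (x - (-1))(x - (1)) = 0.
Roots r₁ = -1, r₂ = 1 (distinct).
General solution: x(n) = A·(-1)^n + B·(1)^n.
From x(0) = -2: A + B = -2.
From x(1) = 0: -A + B = 0.
Solving: A = -1, B = -1.
So x(n) = - \left(-1\right)^{n} - 1.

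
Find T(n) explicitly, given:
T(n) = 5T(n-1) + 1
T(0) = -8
First-order linear non-homogeneous.
Homogeneous solution: T_h(n) = A·(5)^n.
Try constant particular solution T_p = K: K = 5K + 1 ⇒ K = - \frac{1}{4}.
General: T(n) = A·(5)^n - \frac{1}{4}.
Apply T(0) = -8: A - \frac{1}{4} = -8 ⇒ A = - \frac{31}{4}.
So T(n) = - \frac{31 \cdot 5^{n}}{4} - \frac{1}{4}.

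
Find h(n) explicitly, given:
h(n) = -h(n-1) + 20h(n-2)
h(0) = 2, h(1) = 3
Characteristic equation: x² + x - 20 = 0, which factors as (x - (4))(x - (-5)) = 0.
Roots r₁ = 4, r₂ = -5 (distinct).
General solution: h(n) = A·(4)^n + B·(-5)^n.
From h(0) = 2: A + B = 2.
From h(1) = 3: 4A - 5B = 3.
Solving: A = \frac{13}{9}, B = \frac{5}{9}.
So h(n) = \frac{5 \left(-5\right)^{n}}{9} + \frac{13 \cdot 4^{n}}{9}.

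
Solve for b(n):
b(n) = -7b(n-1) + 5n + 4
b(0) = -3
First-order linear with linear forcing.
Homogeneous solution: b_h(n) = A·(-7)^n.
Try particular b_p(n) = pn + q. Substituting:
  pn + q = -7(p(n-1) + q) + 5n + 4.
Matching the n-coefficient: p = -7p + 5 ⇒ p = \frac{5}{8}.
Matching constants: q = 7p - 7q + 4 ⇒ q = \frac{67}{64}.
General: b(n) = A·(-7)^n + \frac{5 n}{8} + \frac{67}{64}.
Apply b(0) = -3: A + \frac{67}{64} = -3 ⇒ A = - \frac{259}{64}.
So b(n) = - \frac{259 \left(-7\right)^{n}}{64} + \frac{5 n}{8} + \frac{67}{64}.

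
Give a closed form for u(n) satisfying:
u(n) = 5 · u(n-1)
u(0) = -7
Pure geometric recurrence with ratio 5.
By induction u(n) = u(0) · (5)^n = - 7 \cdot 5^{n}.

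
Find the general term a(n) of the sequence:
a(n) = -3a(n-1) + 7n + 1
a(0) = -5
First-order linear with linear forcing.
Homogeneous solution: a_h(n) = A·(-3)^n.
Try particular a_p(n) = pn + q. Substituting:
  pn + q = -3(p(n-1) + q) + 7n + 1.
Matching the n-coefficient: p = -3p + 7 ⇒ p = \frac{7}{4}.
Matching constants: q = 3p - 3q + 1 ⇒ q = \frac{25}{16}.
General: a(n) = A·(-3)^n + \frac{7 n}{4} + \frac{25}{16}.
Apply a(0) = -5: A + \frac{25}{16} = -5 ⇒ A = - \frac{105}{16}.
So a(n) = - \frac{105 \left(-3\right)^{n}}{16} + \frac{7 n}{4} + \frac{25}{16}.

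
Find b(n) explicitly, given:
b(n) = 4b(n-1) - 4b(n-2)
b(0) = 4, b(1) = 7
Characteristic equation: x² - 4x + 4 = 0, which is (x - (2))².
Repeated root r = 2.
General solution: b(n) = (A + Bn)·(2)^n.
From b(0) = 4: A = 4.
From b(1) = 7: (A + B)·(2) = 7 ⇒ B = - \frac{1}{2}.
So b(n) = \left(4 - \frac{n}{2}\right) \cdot (2)^n.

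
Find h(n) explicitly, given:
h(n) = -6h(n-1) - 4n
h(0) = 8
First-order linear with linear forcing.
Homogeneous solution: h_h(n) = A·(-6)^n.
Try particular h_p(n) = pn + q. Substituting:
  pn + q = -6(p(n-1) + q) - 4n.
Matching the n-coefficient: p = -6p - 4 ⇒ p = - \frac{4}{7}.
Matching constants: q = 6p - 6q ⇒ q = - \frac{24}{49}.
General: h(n) = A·(-6)^n - \frac{4 n}{7} - \frac{24}{49}.
Apply h(0) = 8: A - \frac{24}{49} = 8 ⇒ A = \frac{416}{49}.
So h(n) = \frac{416 \left(-6\right)^{n}}{49} - \frac{4 n}{7} - \frac{24}{49}.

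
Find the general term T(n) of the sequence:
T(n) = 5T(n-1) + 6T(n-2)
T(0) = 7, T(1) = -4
Characteristic equation: x² - 5x - 6 = 0, which factors as (x - (-1))(x - (6)) = 0.
Roots r₁ = -1, r₂ = 6 (distinct).
General solution: T(n) = A·(-1)^n + B·(6)^n.
From T(0) = 7: A + B = 7.
From T(1) = -4: -A + 6B = -4.
Solving: A = \frac{46}{7}, B = \frac{3}{7}.
So T(n) = \frac{46 \left(-1\right)^{n}}{7} + \frac{3 \cdot 6^{n}}{7}.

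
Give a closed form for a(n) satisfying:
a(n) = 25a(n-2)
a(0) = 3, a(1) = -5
Characteristic equation: x² - 25 = 0, which factors as (x - (-5))(x - (5)) = 0.
Roots r₁ = -5, r₂ = 5 (distinct).
General solution: a(n) = A·(-5)^n + B·(5)^n.
From a(0) = 3: A + B = 3.
From a(1) = -5: -5A + 5B = -5.
Solving: A = 2, B = 1.
So a(n) = 2 \left(-5\right)^{n} + 5^{n}.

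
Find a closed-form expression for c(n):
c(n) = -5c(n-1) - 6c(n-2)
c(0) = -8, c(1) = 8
Characteristic equation: x² + 5x + 6 = 0, which factors as (x - (-3))(x - (-2)) = 0.
Roots r₁ = -3, r₂ = -2 (distinct).
General solution: c(n) = A·(-3)^n + B·(-2)^n.
From c(0) = -8: A + B = -8.
From c(1) = 8: -3A - 2B = 8.
Solving: A = 8, B = -16.
So c(n) = - 16 \left(-2\right)^{n} + 8 \left(-3\right)^{n}.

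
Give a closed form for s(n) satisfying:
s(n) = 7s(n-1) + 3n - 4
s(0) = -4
First-order linear with linear forcing.
Homogeneous solution: s_h(n) = A·(7)^n.
Try particular s_p(n) = pn + q. Substituting:
  pn + q = 7(p(n-1) + q) + 3n - 4.
Matching the n-coefficient: p = 7p + 3 ⇒ p = - \frac{1}{2}.
Matching constants: q = -7p + 7q - 4 ⇒ q = \frac{1}{12}.
General: s(n) = A·(7)^n - \frac{n}{2} + \frac{1}{12}.
Apply s(0) = -4: A + \frac{1}{12} = -4 ⇒ A = - \frac{49}{12}.
So s(n) = - \frac{49 \cdot 7^{n}}{12} - \frac{n}{2} + \frac{1}{12}.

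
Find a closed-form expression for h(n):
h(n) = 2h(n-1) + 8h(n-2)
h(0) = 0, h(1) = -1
Characteristic equation: x² - 2x - 8 = 0, which factors as (x - (4))(x - (-2)) = 0.
Roots r₁ = 4, r₂ = -2 (distinct).
General solution: h(n) = A·(4)^n + B·(-2)^n.
From h(0) = 0: A + B = 0.
From h(1) = -1: 4A - 2B = -1.
Solving: A = - \frac{1}{6}, B = \frac{1}{6}.
So h(n) = \frac{\left(-2\right)^{n}}{6} - \frac{4^{n}}{6}.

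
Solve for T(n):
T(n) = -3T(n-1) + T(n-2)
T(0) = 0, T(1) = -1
Characteristic equation: x² + 3x - 1 = 0.
Discriminant Δ = (-3)² + 4·(1) = 13.
Roots r₁,₂ = (-3 ± √13)/2, so r₁ = - \frac{3}{2} + \frac{\sqrt{13}}{2}, r₂ = - \frac{\sqrt{13}}{2} - \frac{3}{2}.
General solution: T(n) = A·r₁^n + B·r₂^n.
From the initial conditions, A + B = 0 and r₁A + r₂B = -1.
Since r₁ - r₂ = √13: A = (-1 - (0)r₂)/√13 = - \frac{\sqrt{13}}{13}, and B = 0 - A = \frac{\sqrt{13}}{13}.
So T(n) = \left(- \frac{\sqrt{13}}{13}\right)\left(- \frac{3}{2} + \frac{\sqrt{13}}{2}\right)^n + \left(\frac{\sqrt{13}}{13}\right)\left(- \frac{\sqrt{13}}{2} - \frac{3}{2}\right)^n.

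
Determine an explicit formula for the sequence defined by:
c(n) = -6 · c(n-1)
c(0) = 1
Pure geometric recurrence with ratio -6.
By induction c(n) = c(0) · (-6)^n = \left(-6\right)^{n}.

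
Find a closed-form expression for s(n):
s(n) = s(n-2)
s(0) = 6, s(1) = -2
Characteristic equation: x² - 1 = 0, which factors as (x - (-1))(x - (1)) = 0.
Roots r₁ = -1, r₂ = 1 (distinct).
General solution: s(n) = A·(-1)^n + B·(1)^n.
From s(0) = 6: A + B = 6.
From s(1) = -2: -A + B = -2.
Solving: A = 4, B = 2.
So s(n) = 4 \left(-1\right)^{n} + 2.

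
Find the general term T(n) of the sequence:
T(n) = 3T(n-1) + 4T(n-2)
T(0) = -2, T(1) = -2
Characteristic equation: x² - 3x - 4 = 0, which factors as (x - (-1))(x - (4)) = 0.
Roots r₁ = -1, r₂ = 4 (distinct).
General solution: T(n) = A·(-1)^n + B·(4)^n.
From T(0) = -2: A + B = -2.
From T(1) = -2: -A + 4B = -2.
Solving: A = - \frac{6}{5}, B = - \frac{4}{5}.
So T(n) = - \frac{6 \left(-1\right)^{n}}{5} - \frac{4 \cdot 4^{n}}{5}.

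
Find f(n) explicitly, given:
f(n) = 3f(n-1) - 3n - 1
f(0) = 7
First-order linear with linear forcing.
Homogeneous solution: f_h(n) = A·(3)^n.
Try particular f_p(n) = pn + q. Substituting:
  pn + q = 3(p(n-1) + q) - 3n - 1.
Matching the n-coefficient: p = 3p - 3 ⇒ p = \frac{3}{2}.
Matching constants: q = -3p + 3q - 1 ⇒ q = \frac{11}{4}.
General: f(n) = A·(3)^n + \frac{3 n}{2} + \frac{11}{4}.
Apply f(0) = 7: A + \frac{11}{4} = 7 ⇒ A = \frac{17}{4}.
So f(n) = \frac{17 \cdot 3^{n}}{4} + \frac{3 n}{2} + \frac{11}{4}.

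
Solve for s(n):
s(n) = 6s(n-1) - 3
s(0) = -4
First-order linear non-homogeneous.
Homogeneous solution: s_h(n) = A·(6)^n.
Try constant particular solution s_p = K: K = 6K - 3 ⇒ K = \frac{3}{5}.
General: s(n) = A·(6)^n + \frac{3}{5}.
Apply s(0) = -4: A + \frac{3}{5} = -4 ⇒ A = - \frac{23}{5}.
So s(n) = \frac{3}{5} - \frac{23 \cdot 6^{n}}{5}.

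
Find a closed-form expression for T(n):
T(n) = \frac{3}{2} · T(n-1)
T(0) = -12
Pure geometric recurrence with ratio \frac{3}{2}.
By induction T(n) = T(0) · (\frac{3}{2})^n = - 12 \left(\frac{3}{2}\right)^{n}.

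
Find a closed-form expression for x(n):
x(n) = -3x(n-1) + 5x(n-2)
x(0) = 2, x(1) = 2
Characteristic equation: x² + 3x - 5 = 0.
Discriminant Δ = (-3)² + 4·(5) = 29.
Roots r₁,₂ = (-3 ± √29)/2, so r₁ = - \frac{3}{2} + \frac{\sqrt{29}}{2}, r₂ = - \frac{\sqrt{29}}{2} - \frac{3}{2}.
General solution: x(n) = A·r₁^n + B·r₂^n.
From the initial conditions, A + B = 2 and r₁A + r₂B = 2.
Since r₁ - r₂ = √29: A = (2 - (2)r₂)/√29 = \frac{5 \sqrt{29}}{29} + 1, and B = 2 - A = 1 - \frac{5 \sqrt{29}}{29}.
So x(n) = \left(\frac{5 \sqrt{29}}{29} + 1\right)\left(- \frac{3}{2} + \frac{\sqrt{29}}{2}\right)^n + \left(1 - \frac{5 \sqrt{29}}{29}\right)\left(- \frac{\sqrt{29}}{2} - \frac{3}{2}\right)^n.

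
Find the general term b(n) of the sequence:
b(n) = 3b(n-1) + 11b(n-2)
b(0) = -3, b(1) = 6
Characteristic equation: x² - 3x - 11 = 0.
Discriminant Δ = (3)² + 4·(11) = 53.
Roots r₁,₂ = (3 ± √53)/2, so r₁ = \frac{3}{2} + \frac{\sqrt{53}}{2}, r₂ = \frac{3}{2} - \frac{\sqrt{53}}{2}.
General solution: b(n) = A·r₁^n + B·r₂^n.
From the initial conditions, A + B = -3 and r₁A + r₂B = 6.
Since r₁ - r₂ = √53: A = (6 - (-3)r₂)/√53 = - \frac{3}{2} + \frac{21 \sqrt{53}}{106}, and B = -3 - A = - \frac{3}{2} - \frac{21 \sqrt{53}}{106}.
So b(n) = \left(- \frac{3}{2} + \frac{21 \sqrt{53}}{106}\right)\left(\frac{3}{2} + \frac{\sqrt{53}}{2}\right)^n + \left(- \frac{3}{2} - \frac{21 \sqrt{53}}{106}\right)\left(\frac{3}{2} - \frac{\sqrt{53}}{2}\right)^n.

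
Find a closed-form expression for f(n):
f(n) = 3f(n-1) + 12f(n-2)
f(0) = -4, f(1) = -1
Characteristic equation: x² - 3x - 12 = 0.
Discriminant Δ = (3)² + 4·(12) = 57.
Roots r₁,₂ = (3 ± √57)/2, so r₁ = \frac{3}{2} + \frac{\sqrt{57}}{2}, r₂ = \frac{3}{2} - \frac{\sqrt{57}}{2}.
General solution: f(n) = A·r₁^n + B·r₂^n.
From the initial conditions, A + B = -4 and r₁A + r₂B = -1.
Since r₁ - r₂ = √57: A = (-1 - (-4)r₂)/√57 = -2 + \frac{5 \sqrt{57}}{57}, and B = -4 - A = -2 - \frac{5 \sqrt{57}}{57}.
So f(n) = \left(-2 + \frac{5 \sqrt{57}}{57}\right)\left(\frac{3}{2} + \frac{\sqrt{57}}{2}\right)^n + \left(-2 - \frac{5 \sqrt{57}}{57}\right)\left(\frac{3}{2} - \frac{\sqrt{57}}{2}\right)^n.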